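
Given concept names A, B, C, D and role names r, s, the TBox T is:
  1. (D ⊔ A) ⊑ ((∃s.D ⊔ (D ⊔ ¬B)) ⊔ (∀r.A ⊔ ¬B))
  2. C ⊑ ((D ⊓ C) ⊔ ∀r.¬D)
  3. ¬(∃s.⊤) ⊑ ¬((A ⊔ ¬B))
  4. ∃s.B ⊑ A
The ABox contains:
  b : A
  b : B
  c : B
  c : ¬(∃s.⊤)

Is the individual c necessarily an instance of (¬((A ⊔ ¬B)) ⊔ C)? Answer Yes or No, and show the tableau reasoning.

1. c : (¬((A ⊔ ¬B)) ⊔ C)?  L(c) = {B, ¬(∃s.⊤)} ∪ {((A ⊔ ¬B) ⊓ ¬C)}
   clash {B, ¬B} at c — c ∈ (¬((A ⊔ ¬B)) ⊔ C)
2. Hence c : (¬((A ⊔ ¬B)) ⊔ C): entailed.

Yes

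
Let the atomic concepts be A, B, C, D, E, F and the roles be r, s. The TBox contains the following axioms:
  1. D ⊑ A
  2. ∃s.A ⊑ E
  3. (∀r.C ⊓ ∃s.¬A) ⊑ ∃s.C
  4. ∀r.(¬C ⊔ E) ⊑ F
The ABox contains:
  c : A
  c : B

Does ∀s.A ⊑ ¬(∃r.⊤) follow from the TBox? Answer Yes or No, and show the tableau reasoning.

1. ∀s.A ⊑ ¬(∃r.⊤)  ⇔  (∀s.A ⊓ ∃r.⊤) unsat w.r.t. T
   open: L(x₀) ⊇ {¬D, ∀s.A, ∀s.¬A, ∃r.(C ⊓ ¬E), ∃r.⊤} (+ ∃-successors)
2. Hence ∀s.A ⊑ ¬(∃r.⊤): not entailed.

No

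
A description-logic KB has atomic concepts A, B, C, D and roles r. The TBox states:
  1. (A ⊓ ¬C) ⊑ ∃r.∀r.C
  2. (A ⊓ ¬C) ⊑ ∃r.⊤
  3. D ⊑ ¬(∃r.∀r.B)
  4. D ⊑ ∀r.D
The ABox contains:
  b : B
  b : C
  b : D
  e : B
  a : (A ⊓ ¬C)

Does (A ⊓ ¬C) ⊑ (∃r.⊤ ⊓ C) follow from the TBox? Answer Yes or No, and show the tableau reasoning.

1. (A ⊓ ¬C) ⊑ (∃r.⊤ ⊓ C)  ⇔  ((A ⊓ ¬C) ⊓ (∀r.⊥ ⊔ ¬C)) unsat w.r.t. T
   apply at x₀: (A ⊓ ¬C)⊑∃r.∀r.C; (A ⊓ ¬C)⊑∃r.⊤
   open: L(x₀) ⊇ {A, ¬C, ¬D, ∃r.∀r.C, ∃r.⊤} (+ ∃-successors)
2. Hence (A ⊓ ¬C) ⊑ (∃r.⊤ ⊓ C): not entailed.

No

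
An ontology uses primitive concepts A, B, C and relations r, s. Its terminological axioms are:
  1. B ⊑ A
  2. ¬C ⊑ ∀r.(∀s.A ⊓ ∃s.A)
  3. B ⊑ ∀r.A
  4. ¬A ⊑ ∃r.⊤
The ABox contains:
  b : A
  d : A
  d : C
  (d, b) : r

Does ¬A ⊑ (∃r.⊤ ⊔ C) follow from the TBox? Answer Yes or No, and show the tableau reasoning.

Yes

1. ¬A ⊑ (∃r.⊤ ⊔ C)  ⇔  (¬A ⊓ (∀r.⊥ ⊓ ¬C)) unsat w.r.t. T
   all branches close; clash {A, ¬A} at x₀
2. Hence ¬A ⊑ (∃r.⊤ ⊔ C): entailed.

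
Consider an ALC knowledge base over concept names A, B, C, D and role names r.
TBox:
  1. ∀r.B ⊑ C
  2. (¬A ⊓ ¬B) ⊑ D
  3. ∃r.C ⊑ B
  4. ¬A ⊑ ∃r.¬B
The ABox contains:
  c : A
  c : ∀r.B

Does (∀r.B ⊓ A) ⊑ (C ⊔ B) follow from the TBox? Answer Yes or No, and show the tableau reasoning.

Yes

1. (∀r.B ⊓ A) ⊑ (C ⊔ B)  ⇔  ((∀r.B ⊓ A) ⊓ (¬C ⊓ ¬B)) unsat w.r.t. T
   all branches close; clash {B, ¬B} at x₀
2. Hence (∀r.B ⊓ A) ⊑ (C ⊔ B): entailed.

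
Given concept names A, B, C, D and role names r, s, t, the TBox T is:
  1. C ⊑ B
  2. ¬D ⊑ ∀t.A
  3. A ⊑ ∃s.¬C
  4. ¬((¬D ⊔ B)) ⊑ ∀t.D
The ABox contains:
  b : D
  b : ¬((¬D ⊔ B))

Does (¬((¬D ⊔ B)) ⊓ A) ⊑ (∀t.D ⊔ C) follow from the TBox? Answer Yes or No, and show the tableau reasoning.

Yes

1. (¬((¬D ⊔ B)) ⊓ A) ⊑ (∀t.D ⊔ C)  ⇔  (((D ⊓ ¬B) ⊓ A) ⊓ (∃t.¬D ⊓ ¬C)) unsat w.r.t. T
   all branches close; clash {D, ¬D} at an ∃-successor
2. Hence (¬((¬D ⊔ B)) ⊓ A) ⊑ (∀t.D ⊔ C): entailed.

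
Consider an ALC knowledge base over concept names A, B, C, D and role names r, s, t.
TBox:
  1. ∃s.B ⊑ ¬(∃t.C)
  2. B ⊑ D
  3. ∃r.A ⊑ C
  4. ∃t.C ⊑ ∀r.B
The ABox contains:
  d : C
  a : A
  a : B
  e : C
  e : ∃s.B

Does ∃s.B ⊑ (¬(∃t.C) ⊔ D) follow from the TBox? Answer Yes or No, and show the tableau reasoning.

1. ∃s.B ⊑ (¬(∃t.C) ⊔ D)  ⇔  (∃s.B ⊓ (∃t.C ⊓ ¬D)) unsat w.r.t. T
   all branches close; clash {D, ¬D} at x₀
2. Hence ∃s.B ⊑ (¬(∃t.C) ⊔ D): entailed.

Yes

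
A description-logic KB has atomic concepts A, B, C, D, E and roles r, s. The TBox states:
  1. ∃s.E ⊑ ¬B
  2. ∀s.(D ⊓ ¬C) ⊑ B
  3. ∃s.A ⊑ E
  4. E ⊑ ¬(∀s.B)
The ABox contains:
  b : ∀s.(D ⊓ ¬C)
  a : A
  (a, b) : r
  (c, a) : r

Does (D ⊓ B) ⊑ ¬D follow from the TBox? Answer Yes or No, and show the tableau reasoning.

No

1. (D ⊓ B) ⊑ ¬D  ⇔  ((D ⊓ B) ⊓ D) unsat w.r.t. T
   open: L(x₀) ⊇ {B, D, ¬E, ∀s.¬A, ∀s.¬E}
2. Hence (D ⊓ B) ⊑ ¬D: not entailed.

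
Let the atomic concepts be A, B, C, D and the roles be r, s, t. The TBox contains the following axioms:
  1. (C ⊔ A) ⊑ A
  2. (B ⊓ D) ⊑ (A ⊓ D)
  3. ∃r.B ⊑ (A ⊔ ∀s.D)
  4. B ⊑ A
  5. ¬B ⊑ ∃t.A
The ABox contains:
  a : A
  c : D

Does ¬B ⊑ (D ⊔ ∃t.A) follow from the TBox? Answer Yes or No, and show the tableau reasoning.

Yes

1. ¬B ⊑ (D ⊔ ∃t.A)  ⇔  (¬B ⊓ (¬D ⊓ ∀t.¬A)) unsat w.r.t. T
   all branches close; clash {D, ¬D} at x₀
2. Hence ¬B ⊑ (D ⊔ ∃t.A): entailed.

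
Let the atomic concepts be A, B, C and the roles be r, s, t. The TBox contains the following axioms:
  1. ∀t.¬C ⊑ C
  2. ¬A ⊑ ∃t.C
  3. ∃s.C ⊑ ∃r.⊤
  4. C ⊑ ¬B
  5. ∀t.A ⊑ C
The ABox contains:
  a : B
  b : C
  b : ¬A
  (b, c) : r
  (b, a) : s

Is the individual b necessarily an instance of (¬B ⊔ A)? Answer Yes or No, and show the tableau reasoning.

1. b : (¬B ⊔ A)?  L(b) = {C, ¬A} ∪ {(B ⊓ ¬A)}
   clash {B, ¬B} at b — b ∈ (¬B ⊔ A)
2. Hence b : (¬B ⊔ A): entailed.

Yes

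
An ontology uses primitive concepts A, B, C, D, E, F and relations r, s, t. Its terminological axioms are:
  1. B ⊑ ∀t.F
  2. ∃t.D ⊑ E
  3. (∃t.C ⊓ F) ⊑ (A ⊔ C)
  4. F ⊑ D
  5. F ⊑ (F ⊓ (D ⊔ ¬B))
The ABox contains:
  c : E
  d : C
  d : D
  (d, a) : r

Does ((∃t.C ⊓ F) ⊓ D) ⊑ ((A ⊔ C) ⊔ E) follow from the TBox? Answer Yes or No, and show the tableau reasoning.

Yes

1. ((∃t.C ⊓ F) ⊓ D) ⊑ ((A ⊔ C) ⊔ E)  ⇔  (((∃t.C ⊓ F) ⊓ D) ⊓ ((¬A ⊓ ¬C) ⊓ ¬E)) unsat w.r.t. T
   all branches close; clash {E, ¬E} at x₀
2. Hence ((∃t.C ⊓ F) ⊓ D) ⊑ ((A ⊔ C) ⊔ E): entailed.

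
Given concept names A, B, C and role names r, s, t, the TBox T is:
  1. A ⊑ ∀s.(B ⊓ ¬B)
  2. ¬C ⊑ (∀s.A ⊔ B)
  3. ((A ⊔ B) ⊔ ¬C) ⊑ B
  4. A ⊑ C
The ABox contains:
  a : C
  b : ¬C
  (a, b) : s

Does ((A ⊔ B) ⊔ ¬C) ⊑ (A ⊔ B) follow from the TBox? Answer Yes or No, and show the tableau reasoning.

1. ((A ⊔ B) ⊔ ¬C) ⊑ (A ⊔ B)  ⇔  (((A ⊔ B) ⊔ ¬C) ⊓ (¬A ⊓ ¬B)) unsat w.r.t. T
   all branches close; clash {B, ¬B} at x₀
2. Hence ((A ⊔ B) ⊔ ¬C) ⊑ (A ⊔ B): entailed.

Yes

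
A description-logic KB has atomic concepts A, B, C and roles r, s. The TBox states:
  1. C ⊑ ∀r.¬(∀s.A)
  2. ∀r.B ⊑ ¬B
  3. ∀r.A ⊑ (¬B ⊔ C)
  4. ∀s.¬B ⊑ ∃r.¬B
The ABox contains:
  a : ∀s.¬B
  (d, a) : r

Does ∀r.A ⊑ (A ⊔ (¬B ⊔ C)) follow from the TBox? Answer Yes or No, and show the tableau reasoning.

1. ∀r.A ⊑ (A ⊔ (¬B ⊔ C))  ⇔  (∀r.A ⊓ (¬A ⊓ (B ⊓ ¬C))) unsat w.r.t. T
   all branches close; clash {C, ¬C} at x₀
2. Hence ∀r.A ⊑ (A ⊔ (¬B ⊔ C)): entailed.

Yes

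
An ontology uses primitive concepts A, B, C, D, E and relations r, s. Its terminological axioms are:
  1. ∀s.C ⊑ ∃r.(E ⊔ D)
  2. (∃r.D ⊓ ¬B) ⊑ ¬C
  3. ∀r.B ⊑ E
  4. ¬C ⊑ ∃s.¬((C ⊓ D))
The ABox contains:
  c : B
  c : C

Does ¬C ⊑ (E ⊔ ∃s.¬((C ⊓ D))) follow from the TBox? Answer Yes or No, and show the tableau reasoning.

1. ¬C ⊑ (E ⊔ ∃s.¬((C ⊓ D)))  ⇔  (¬C ⊓ (¬E ⊓ ∀s.(C ⊓ D))) unsat w.r.t. T
   all branches close; clash {E, ¬E} at x₀
2. Hence ¬C ⊑ (E ⊔ ∃s.¬((C ⊓ D))): entailed.

Yes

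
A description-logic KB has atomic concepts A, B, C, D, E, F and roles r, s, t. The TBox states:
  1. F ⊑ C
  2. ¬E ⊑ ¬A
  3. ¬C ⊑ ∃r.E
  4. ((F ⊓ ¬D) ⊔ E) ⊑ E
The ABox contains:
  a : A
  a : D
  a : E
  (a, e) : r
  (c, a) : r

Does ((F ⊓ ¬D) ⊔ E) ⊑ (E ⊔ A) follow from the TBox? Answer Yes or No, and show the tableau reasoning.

Yes

1. ((F ⊓ ¬D) ⊔ E) ⊑ (E ⊔ A)  ⇔  (((F ⊓ ¬D) ⊔ E) ⊓ (¬E ⊓ ¬A)) unsat w.r.t. T
   all branches close; clash {E, ¬E} at x₀
2. Hence ((F ⊓ ¬D) ⊔ E) ⊑ (E ⊔ A): entailed.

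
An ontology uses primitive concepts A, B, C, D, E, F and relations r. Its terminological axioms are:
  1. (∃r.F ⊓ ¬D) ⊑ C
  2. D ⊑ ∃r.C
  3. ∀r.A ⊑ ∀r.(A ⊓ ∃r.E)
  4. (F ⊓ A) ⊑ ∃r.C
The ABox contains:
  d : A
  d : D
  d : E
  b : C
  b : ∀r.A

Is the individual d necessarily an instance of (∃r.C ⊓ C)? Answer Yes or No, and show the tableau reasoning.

1. d : (∃r.C ⊓ C)?  L(d) = {A, D, E} ∪ {(∀r.¬C ⊔ ¬C)}
   apply at d: D⊑∃r.C
   open: L(d) ⊇ {A, D, E, ¬C, ∃r.C, …} (+ ∃-successors) — d ∉ (∃r.C ⊓ C) possible
2. Hence d : (∃r.C ⊓ C): not entailed.

No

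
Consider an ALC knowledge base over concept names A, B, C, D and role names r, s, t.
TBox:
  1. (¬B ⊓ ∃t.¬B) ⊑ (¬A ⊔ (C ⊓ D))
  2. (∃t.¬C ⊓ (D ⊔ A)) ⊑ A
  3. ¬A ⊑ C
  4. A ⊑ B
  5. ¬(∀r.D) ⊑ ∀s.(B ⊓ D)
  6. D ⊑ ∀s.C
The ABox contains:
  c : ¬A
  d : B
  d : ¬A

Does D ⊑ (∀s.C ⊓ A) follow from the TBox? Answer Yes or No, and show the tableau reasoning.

No

1. D ⊑ (∀s.C ⊓ A)  ⇔  (D ⊓ (∃s.¬C ⊔ ¬A)) unsat w.r.t. T
   apply at x₀: D⊑∀s.C
   open: L(x₀) ⊇ {B, C, D, ¬A, ∀r.D, …}
2. Hence D ⊑ (∀s.C ⊓ A): not entailed.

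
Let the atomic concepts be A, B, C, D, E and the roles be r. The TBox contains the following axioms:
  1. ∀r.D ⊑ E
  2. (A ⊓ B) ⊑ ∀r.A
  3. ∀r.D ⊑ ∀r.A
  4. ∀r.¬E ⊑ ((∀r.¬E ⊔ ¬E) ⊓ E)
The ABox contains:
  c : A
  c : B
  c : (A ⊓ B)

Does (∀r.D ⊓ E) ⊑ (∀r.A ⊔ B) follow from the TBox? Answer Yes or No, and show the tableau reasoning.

Yes

1. (∀r.D ⊓ E) ⊑ (∀r.A ⊔ B)  ⇔  ((∀r.D ⊓ E) ⊓ (∃r.¬A ⊓ ¬B)) unsat w.r.t. T
   all branches close; clash {E, ¬E} at x₀
2. Hence (∀r.D ⊓ E) ⊑ (∀r.A ⊔ B): entailed.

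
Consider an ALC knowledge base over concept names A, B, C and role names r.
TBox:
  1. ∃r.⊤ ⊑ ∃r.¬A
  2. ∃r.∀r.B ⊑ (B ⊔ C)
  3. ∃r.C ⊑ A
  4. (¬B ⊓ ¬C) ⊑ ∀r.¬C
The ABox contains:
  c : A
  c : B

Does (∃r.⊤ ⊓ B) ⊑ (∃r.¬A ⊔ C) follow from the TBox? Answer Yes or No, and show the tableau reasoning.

Yes

1. (∃r.⊤ ⊓ B) ⊑ (∃r.¬A ⊔ C)  ⇔  ((∃r.⊤ ⊓ B) ⊓ (∀r.A ⊓ ¬C)) unsat w.r.t. T
   all branches close; clash {A, ¬A} at an ∃-successor
2. Hence (∃r.⊤ ⊓ B) ⊑ (∃r.¬A ⊔ C): entailed.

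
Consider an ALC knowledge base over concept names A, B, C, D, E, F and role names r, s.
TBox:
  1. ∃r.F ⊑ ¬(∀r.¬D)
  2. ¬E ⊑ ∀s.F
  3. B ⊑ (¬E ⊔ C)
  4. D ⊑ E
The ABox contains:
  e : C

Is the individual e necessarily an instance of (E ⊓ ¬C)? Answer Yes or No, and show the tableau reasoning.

1. e : (E ⊓ ¬C)?  L(e) = {C} ∪ {(¬E ⊔ C)}
   open: L(e) ⊇ {C, E, ∀r.¬F} — e ∉ (E ⊓ ¬C) possible
2. Hence e : (E ⊓ ¬C): not entailed.

No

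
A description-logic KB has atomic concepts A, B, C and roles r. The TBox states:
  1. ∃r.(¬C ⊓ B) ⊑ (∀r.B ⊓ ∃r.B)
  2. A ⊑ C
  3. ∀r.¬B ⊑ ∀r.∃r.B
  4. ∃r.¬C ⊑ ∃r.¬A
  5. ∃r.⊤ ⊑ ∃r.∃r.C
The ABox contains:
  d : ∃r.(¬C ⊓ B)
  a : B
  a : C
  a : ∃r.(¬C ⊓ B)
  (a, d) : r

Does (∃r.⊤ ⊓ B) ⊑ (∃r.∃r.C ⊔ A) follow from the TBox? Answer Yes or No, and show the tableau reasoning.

1. (∃r.⊤ ⊓ B) ⊑ (∃r.∃r.C ⊔ A)  ⇔  ((∃r.⊤ ⊓ B) ⊓ (∀r.∀r.¬C ⊓ ¬A)) unsat w.r.t. T
   all branches close; clash {C, ¬C} at an ∃-successor
2. Hence (∃r.⊤ ⊓ B) ⊑ (∃r.∃r.C ⊔ A): entailed.

Yes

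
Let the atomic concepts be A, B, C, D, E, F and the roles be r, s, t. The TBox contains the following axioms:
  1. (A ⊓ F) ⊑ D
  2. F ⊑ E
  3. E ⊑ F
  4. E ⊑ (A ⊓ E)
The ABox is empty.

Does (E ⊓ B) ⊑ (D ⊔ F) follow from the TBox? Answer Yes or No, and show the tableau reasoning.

Yes

1. (E ⊓ B) ⊑ (D ⊔ F)  ⇔  ((E ⊓ B) ⊓ (¬D ⊓ ¬F)) unsat w.r.t. T
   all branches close; clash {F, ¬F} at x₀
2. Hence (E ⊓ B) ⊑ (D ⊔ F): entailed.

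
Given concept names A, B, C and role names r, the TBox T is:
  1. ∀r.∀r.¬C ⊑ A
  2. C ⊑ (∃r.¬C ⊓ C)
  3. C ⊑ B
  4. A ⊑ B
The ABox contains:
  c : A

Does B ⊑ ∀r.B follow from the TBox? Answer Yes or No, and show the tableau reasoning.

No

1. B ⊑ ∀r.B  ⇔  (B ⊓ ∃r.¬B) unsat w.r.t. T
   open: L(x₀) ⊇ {B, ¬C, ∃r.¬B, ∃r.∃r.C} (+ ∃-successors)
2. Hence B ⊑ ∀r.B: not entailed.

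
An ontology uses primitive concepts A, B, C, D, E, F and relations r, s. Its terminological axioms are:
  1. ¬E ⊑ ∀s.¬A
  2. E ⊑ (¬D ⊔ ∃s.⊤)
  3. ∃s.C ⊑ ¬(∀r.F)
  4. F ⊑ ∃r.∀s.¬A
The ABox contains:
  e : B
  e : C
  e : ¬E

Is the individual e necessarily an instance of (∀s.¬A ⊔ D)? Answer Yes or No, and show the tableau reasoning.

Yes

1. e : (∀s.¬A ⊔ D)?  L(e) = {B, C, ¬E} ∪ {(∃s.A ⊓ ¬D)}
   clash {A, ¬A} at an ∃-successor — e ∈ (∀s.¬A ⊔ D)
2. Hence e : (∀s.¬A ⊔ D): entailed.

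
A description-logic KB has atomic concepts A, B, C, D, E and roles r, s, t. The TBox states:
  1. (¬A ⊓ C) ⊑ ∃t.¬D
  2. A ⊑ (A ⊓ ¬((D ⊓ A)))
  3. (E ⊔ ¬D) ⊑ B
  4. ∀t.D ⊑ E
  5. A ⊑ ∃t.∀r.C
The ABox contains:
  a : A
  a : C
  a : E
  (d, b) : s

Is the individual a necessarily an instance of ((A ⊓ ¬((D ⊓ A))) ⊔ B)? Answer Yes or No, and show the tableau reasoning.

1. a : ((A ⊓ ¬((D ⊓ A))) ⊔ B)?  L(a) = {A, C, E} ∪ {((¬A ⊔ (D ⊓ A)) ⊓ ¬B)}
   clash {B, ¬B} at a — a ∈ ((A ⊓ ¬((D ⊓ A))) ⊔ B)
2. Hence a : ((A ⊓ ¬((D ⊓ A))) ⊔ B): entailed.

Yes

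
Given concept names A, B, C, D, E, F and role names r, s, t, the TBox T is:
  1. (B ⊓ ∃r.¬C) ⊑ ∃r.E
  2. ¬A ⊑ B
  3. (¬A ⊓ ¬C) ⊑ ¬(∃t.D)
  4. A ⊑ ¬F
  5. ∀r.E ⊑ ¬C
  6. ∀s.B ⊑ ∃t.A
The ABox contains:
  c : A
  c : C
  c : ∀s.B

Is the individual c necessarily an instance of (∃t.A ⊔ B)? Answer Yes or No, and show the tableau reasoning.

1. c : (∃t.A ⊔ B)?  L(c) = {A, C, ∀s.B} ∪ {(∀t.¬A ⊓ ¬B)}
   clash {C, ¬C} at c — c ∈ (∃t.A ⊔ B)
2. Hence c : (∃t.A ⊔ B): entailed.

Yes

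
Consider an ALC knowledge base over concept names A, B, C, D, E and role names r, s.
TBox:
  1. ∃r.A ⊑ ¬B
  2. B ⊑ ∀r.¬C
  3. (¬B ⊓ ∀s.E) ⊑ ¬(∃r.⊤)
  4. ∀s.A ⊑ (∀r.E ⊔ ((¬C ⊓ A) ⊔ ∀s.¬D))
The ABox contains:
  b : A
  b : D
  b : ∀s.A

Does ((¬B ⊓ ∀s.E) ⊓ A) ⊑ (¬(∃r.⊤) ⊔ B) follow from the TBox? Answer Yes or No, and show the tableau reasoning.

Yes

1. ((¬B ⊓ ∀s.E) ⊓ A) ⊑ (¬(∃r.⊤) ⊔ B)  ⇔  (((¬B ⊓ ∀s.E) ⊓ A) ⊓ (∃r.⊤ ⊓ ¬B)) unsat w.r.t. T
   all branches close; clash ⊥ at an ∃-successor
2. Hence ((¬B ⊓ ∀s.E) ⊓ A) ⊑ (¬(∃r.⊤) ⊔ B): entailed.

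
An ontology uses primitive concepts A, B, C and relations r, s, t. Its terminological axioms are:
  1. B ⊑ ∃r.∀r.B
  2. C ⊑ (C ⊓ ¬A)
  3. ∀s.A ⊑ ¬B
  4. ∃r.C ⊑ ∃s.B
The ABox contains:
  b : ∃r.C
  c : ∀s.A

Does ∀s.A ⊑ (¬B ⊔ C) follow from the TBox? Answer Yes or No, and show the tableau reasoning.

1. ∀s.A ⊑ (¬B ⊔ C)  ⇔  (∀s.A ⊓ (B ⊓ ¬C)) unsat w.r.t. T
   all branches close; clash {B, ¬B} at x₀
2. Hence ∀s.A ⊑ (¬B ⊔ C): entailed.

Yes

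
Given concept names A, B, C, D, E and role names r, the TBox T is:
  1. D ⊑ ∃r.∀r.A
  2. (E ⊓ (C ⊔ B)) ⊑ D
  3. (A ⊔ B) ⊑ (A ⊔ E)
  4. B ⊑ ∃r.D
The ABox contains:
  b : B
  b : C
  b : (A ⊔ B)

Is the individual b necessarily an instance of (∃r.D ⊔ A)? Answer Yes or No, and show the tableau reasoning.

1. b : (∃r.D ⊔ A)?  L(b) = {B, C, (A ⊔ B)} ∪ {(∀r.¬D ⊓ ¬A)}
   clash {D, ¬D} at an ∃-successor — b ∈ (∃r.D ⊔ A)
2. Hence b : (∃r.D ⊔ A): entailed.

Yes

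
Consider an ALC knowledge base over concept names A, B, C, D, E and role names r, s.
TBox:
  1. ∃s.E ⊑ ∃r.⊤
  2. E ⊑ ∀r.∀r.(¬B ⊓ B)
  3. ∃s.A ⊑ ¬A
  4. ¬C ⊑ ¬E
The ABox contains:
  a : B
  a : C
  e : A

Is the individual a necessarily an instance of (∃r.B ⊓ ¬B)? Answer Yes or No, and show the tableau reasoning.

No

1. a : (∃r.B ⊓ ¬B)?  L(a) = {B, C} ∪ {(∀r.¬B ⊔ B)}
   open: L(a) ⊇ {B, C, ¬E, ∀s.¬A, ∀s.¬E} — a ∉ (∃r.B ⊓ ¬B) possible
2. Hence a : (∃r.B ⊓ ¬B): not entailed.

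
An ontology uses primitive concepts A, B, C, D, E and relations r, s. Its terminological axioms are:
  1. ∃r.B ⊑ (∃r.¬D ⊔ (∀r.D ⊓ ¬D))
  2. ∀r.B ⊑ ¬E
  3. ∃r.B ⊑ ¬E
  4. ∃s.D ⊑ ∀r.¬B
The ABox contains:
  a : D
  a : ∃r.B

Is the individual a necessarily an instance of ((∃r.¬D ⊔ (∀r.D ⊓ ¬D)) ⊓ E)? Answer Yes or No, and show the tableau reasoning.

No

1. a : ((∃r.¬D ⊔ (∀r.D ⊓ ¬D)) ⊓ E)?  L(a) = {D, ∃r.B} ∪ {((∀r.D ⊓ (∃r.¬D ⊔ D)) ⊔ ¬E)}
   apply at a: ∃r.B⊑(∃r.¬D ⊔ (∀r.D ⊓ ¬D)); ∃r.B⊑¬E
   open: L(a) ⊇ {D, ¬E, ∀s.¬D, ∃r.B, ∃r.¬D} (+ ∃-successors) — a ∉ ((∃r.¬D ⊔ (∀r.D ⊓ ¬D)) ⊓ E) possible
2. Hence a : ((∃r.¬D ⊔ (∀r.D ⊓ ¬D)) ⊓ E): not entailed.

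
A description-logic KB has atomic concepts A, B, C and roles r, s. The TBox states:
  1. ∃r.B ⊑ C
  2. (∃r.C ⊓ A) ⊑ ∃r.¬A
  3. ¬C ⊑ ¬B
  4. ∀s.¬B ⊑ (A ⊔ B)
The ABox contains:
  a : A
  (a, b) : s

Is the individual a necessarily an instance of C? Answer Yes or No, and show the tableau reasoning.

1. a : C?  L(a) = {A} ∪ {¬C}
   apply at a: ¬C⊑¬B
   open: L(a) ⊇ {A, ¬B, ¬C, ∀r.¬B, ∀r.¬C, …} (+ ∃-successors) — a ∉ C possible
2. Hence a : C: not entailed.

No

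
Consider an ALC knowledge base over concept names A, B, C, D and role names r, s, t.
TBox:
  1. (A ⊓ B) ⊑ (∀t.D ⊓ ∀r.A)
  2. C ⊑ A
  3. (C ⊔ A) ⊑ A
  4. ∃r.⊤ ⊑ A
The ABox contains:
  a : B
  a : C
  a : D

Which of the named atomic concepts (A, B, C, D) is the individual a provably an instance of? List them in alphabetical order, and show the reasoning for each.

1. a : A?  L(a) = {B, C, D} ∪ {¬A}
   clash {A, ¬A} at a — a ∈ A
2. a : B?  L(a) = {B, C, D} ∪ {¬B}
   clash {B, ¬B} at a — a ∈ B
3. a : C?  L(a) = {B, C, D} ∪ {¬C}
   clash {C, ¬C} at a — a ∈ C
4. a : D?  L(a) = {B, C, D} ∪ {¬D}
   clash {D, ¬D} at a — a ∈ D
5. Entailed for a: {A, B, C, D}

{A, B, C, D}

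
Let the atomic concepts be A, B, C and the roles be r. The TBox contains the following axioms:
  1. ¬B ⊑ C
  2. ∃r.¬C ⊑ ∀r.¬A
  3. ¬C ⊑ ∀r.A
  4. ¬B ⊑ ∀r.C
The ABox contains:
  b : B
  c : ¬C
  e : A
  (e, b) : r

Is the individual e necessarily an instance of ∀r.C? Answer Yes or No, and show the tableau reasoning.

No

1. e : ∀r.C?  L(e) = {A} ∪ {∃r.¬C}
   apply at e: ∃r.¬C⊑∀r.¬A
   open: L(e) ⊇ {A, B, C, ∀r.¬A, ∃r.¬C} (+ ∃-successors) — e ∉ ∀r.C possible
2. Hence e : ∀r.C: not entailed.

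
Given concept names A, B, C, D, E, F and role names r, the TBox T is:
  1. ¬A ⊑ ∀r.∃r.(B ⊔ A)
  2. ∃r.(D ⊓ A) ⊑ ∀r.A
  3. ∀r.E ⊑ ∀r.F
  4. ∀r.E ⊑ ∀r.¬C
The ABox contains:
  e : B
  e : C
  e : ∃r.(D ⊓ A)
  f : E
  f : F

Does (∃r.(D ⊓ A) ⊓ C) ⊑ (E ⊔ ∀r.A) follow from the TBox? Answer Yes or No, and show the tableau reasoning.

1. (∃r.(D ⊓ A) ⊓ C) ⊑ (E ⊔ ∀r.A)  ⇔  ((∃r.(D ⊓ A) ⊓ C) ⊓ (¬E ⊓ ∃r.¬A)) unsat w.r.t. T
   all branches close; clash {A, ¬A} at an ∃-successor
2. Hence (∃r.(D ⊓ A) ⊓ C) ⊑ (E ⊔ ∀r.A): entailed.

Yes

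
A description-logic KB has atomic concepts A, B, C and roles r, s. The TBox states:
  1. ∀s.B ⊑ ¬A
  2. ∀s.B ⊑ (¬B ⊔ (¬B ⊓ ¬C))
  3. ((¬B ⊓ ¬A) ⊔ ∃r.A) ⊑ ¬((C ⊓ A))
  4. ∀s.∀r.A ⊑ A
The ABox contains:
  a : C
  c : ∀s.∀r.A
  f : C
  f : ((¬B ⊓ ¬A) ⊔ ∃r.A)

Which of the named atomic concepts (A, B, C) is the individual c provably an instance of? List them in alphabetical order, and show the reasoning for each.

{A}

1. c : A?  L(c) = {∀s.∀r.A} ∪ {¬A}
   clash {A, ¬A} at c — c ∈ A
2. c : B?  L(c) = {∀s.∀r.A} ∪ {¬B}
   apply at c: ∀s.∀r.A⊑A
   open: L(c) ⊇ {A, ¬B, ∀r.¬A, ∀s.∀r.A, ∃s.¬B} (+ ∃-successors) — c ∉ B possible
3. c : C?  L(c) = {∀s.∀r.A} ∪ {¬C}
   apply at c: ∀s.∀r.A⊑A
   open: L(c) ⊇ {A, B, ¬C, ∀r.¬A, ∀s.∀r.A, …} (+ ∃-successors) — c ∉ C possible
4. Entailed for c: {A}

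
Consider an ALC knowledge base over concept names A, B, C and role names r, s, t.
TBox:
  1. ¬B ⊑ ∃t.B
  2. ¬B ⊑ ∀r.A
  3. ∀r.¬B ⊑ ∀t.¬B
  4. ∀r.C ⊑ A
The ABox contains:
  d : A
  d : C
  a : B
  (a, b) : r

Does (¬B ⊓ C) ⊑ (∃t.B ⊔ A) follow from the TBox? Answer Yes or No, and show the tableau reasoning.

1. (¬B ⊓ C) ⊑ (∃t.B ⊔ A)  ⇔  ((¬B ⊓ C) ⊓ (∀t.¬B ⊓ ¬A)) unsat w.r.t. T
   all branches close; clash {A, ¬A} at x₀
2. Hence (¬B ⊓ C) ⊑ (∃t.B ⊔ A): entailed.

Yes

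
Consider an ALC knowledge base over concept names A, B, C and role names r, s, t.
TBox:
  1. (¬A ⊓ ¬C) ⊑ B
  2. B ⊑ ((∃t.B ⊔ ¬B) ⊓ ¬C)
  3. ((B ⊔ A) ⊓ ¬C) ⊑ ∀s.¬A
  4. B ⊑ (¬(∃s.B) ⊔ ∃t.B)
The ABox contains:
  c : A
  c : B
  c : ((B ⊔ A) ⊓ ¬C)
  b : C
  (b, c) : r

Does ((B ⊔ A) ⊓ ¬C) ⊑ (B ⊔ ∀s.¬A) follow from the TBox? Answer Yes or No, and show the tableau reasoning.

Yes

1. ((B ⊔ A) ⊓ ¬C) ⊑ (B ⊔ ∀s.¬A)  ⇔  (((B ⊔ A) ⊓ ¬C) ⊓ (¬B ⊓ ∃s.A)) unsat w.r.t. T
   all branches close; clash {B, ¬B} at x₀
2. Hence ((B ⊔ A) ⊓ ¬C) ⊑ (B ⊔ ∀s.¬A): entailed.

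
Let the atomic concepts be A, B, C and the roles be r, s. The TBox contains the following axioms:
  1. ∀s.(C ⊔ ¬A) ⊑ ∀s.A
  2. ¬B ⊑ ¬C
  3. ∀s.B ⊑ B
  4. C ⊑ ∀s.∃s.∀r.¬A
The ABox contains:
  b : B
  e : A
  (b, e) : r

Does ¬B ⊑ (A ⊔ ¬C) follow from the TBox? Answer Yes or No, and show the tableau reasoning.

Yes

1. ¬B ⊑ (A ⊔ ¬C)  ⇔  (¬B ⊓ (¬A ⊓ C)) unsat w.r.t. T
   all branches close; clash {C, ¬C} at x₀
2. Hence ¬B ⊑ (A ⊔ ¬C): entailed.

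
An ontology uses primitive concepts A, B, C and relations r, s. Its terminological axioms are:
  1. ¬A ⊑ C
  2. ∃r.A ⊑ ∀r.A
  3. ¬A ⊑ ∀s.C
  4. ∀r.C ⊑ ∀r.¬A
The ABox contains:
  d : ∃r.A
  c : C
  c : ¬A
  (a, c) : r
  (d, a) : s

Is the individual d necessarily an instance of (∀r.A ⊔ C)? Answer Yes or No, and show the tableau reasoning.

1. d : (∀r.A ⊔ C)?  L(d) = {∃r.A} ∪ {(∃r.¬A ⊓ ¬C)}
   clash {C, ¬C} at d — d ∈ (∀r.A ⊔ C)
2. Hence d : (∀r.A ⊔ C): entailed.

Yes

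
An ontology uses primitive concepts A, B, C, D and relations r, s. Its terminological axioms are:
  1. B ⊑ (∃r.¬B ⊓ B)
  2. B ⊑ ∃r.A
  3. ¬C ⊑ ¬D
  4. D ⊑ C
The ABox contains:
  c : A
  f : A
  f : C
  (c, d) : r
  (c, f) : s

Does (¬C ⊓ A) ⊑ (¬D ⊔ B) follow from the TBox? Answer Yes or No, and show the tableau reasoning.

Yes

1. (¬C ⊓ A) ⊑ (¬D ⊔ B)  ⇔  ((¬C ⊓ A) ⊓ (D ⊓ ¬B)) unsat w.r.t. T
   all branches close; clash {D, ¬D} at x₀
2. Hence (¬C ⊓ A) ⊑ (¬D ⊔ B): entailed.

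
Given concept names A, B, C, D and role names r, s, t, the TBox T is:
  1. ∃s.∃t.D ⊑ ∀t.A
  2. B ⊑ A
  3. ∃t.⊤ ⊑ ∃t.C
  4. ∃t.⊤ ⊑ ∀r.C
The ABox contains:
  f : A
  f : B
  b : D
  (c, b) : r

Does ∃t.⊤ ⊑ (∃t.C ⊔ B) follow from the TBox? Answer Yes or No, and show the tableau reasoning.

Yes

1. ∃t.⊤ ⊑ (∃t.C ⊔ B)  ⇔  (∃t.⊤ ⊓ (∀t.¬C ⊓ ¬B)) unsat w.r.t. T
   all branches close; clash {C, ¬C} at an ∃-successor
2. Hence ∃t.⊤ ⊑ (∃t.C ⊔ B): entailed.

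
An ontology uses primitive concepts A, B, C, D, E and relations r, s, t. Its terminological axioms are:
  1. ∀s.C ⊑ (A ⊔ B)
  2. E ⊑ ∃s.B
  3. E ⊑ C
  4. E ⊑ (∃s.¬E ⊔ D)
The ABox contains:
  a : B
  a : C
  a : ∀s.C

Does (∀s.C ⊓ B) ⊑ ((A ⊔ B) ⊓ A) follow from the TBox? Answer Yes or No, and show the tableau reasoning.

No

1. (∀s.C ⊓ B) ⊑ ((A ⊔ B) ⊓ A)  ⇔  ((∀s.C ⊓ B) ⊓ ((¬A ⊓ ¬B) ⊔ ¬A)) unsat w.r.t. T
   apply at x₀: ∀s.C⊑(A ⊔ B)
   open: L(x₀) ⊇ {B, ¬A, ¬E, ∀s.C}
2. Hence (∀s.C ⊓ B) ⊑ ((A ⊔ B) ⊓ A): not entailed.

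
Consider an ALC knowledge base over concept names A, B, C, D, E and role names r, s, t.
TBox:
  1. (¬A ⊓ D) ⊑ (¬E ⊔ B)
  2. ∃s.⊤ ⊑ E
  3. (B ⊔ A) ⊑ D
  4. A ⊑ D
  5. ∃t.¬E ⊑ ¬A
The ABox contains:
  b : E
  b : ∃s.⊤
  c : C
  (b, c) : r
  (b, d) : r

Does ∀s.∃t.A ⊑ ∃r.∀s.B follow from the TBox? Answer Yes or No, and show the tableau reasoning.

No

1. ∀s.∃t.A ⊑ ∃r.∀s.B  ⇔  (∀s.∃t.A ⊓ ∀r.∃s.¬B) unsat w.r.t. T
   open: L(x₀) ⊇ {¬A, ¬B, ¬D, ∀r.∃s.¬B, ∀s.∃t.A, …}
2. Hence ∀s.∃t.A ⊑ ∃r.∀s.B: not entailed.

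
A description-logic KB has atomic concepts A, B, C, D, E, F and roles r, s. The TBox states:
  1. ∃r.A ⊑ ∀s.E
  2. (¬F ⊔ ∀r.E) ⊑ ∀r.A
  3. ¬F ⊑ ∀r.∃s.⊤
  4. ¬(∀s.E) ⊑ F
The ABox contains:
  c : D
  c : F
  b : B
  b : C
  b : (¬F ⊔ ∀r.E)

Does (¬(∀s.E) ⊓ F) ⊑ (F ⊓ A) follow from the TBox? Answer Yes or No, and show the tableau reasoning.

No

1. (¬(∀s.E) ⊓ F) ⊑ (F ⊓ A)  ⇔  ((∃s.¬E ⊓ F) ⊓ (¬F ⊔ ¬A)) unsat w.r.t. T
   open: L(x₀) ⊇ {F, ¬A, ∀r.¬A, ∃r.¬E, ∃s.¬E} (+ ∃-successors)
2. Hence (¬(∀s.E) ⊓ F) ⊑ (F ⊓ A): not entailed.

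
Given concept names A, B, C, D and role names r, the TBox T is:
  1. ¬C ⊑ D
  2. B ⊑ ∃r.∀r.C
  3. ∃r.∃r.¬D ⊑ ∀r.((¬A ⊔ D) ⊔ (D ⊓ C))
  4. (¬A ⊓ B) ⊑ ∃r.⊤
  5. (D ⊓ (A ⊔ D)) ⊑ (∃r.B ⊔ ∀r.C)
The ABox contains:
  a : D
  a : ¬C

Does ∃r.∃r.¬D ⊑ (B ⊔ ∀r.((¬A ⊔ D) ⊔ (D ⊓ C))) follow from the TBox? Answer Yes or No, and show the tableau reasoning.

Yes

1. ∃r.∃r.¬D ⊑ (B ⊔ ∀r.((¬A ⊔ D) ⊔ (D ⊓ C)))  ⇔  (∃r.∃r.¬D ⊓ (¬B ⊓ ∃r.((A ⊓ ¬D) ⊓ (¬D ⊔ ¬C)))) unsat w.r.t. T
   all branches close; clash {D, ¬D} at an ∃-successor
2. Hence ∃r.∃r.¬D ⊑ (B ⊔ ∀r.((¬A ⊔ D) ⊔ (D ⊓ C))): entailed.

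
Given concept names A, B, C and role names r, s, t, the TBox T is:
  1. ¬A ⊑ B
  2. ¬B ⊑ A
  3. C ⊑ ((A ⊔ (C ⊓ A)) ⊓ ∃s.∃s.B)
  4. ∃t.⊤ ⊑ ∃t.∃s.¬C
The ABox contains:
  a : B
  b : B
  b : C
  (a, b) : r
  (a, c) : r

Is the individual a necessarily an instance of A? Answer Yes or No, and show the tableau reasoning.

No

1. a : A?  L(a) = {B} ∪ {¬A}
   open: L(a) ⊇ {B, ¬A, ¬C, ∀t.⊥} — a ∉ A possible
2. Hence a : A: not entailed.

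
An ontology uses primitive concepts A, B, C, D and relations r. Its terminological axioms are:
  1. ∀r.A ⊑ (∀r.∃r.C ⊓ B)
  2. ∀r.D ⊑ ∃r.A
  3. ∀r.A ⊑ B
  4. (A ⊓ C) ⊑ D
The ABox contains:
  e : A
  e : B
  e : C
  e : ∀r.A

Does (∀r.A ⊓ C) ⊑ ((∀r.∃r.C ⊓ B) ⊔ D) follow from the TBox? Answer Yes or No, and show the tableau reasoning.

Yes

1. (∀r.A ⊓ C) ⊑ ((∀r.∃r.C ⊓ B) ⊔ D)  ⇔  ((∀r.A ⊓ C) ⊓ ((∃r.∀r.¬C ⊔ ¬B) ⊓ ¬D)) unsat w.r.t. T
   all branches close; clash {D, ¬D} at x₀
2. Hence (∀r.A ⊓ C) ⊑ ((∀r.∃r.C ⊓ B) ⊔ D): entailed.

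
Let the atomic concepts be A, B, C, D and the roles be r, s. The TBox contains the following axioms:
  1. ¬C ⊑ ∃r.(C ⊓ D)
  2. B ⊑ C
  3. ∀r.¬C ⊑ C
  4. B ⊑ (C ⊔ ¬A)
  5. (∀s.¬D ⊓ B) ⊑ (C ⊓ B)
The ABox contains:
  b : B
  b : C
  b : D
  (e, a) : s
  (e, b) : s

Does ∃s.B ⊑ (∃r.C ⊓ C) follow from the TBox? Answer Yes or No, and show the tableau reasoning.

No

1. ∃s.B ⊑ (∃r.C ⊓ C)  ⇔  (∃s.B ⊓ (∀r.¬C ⊔ ¬C)) unsat w.r.t. T
   open: L(x₀) ⊇ {¬B, ¬C, ∃r.(C ⊓ D), ∃r.C, ∃s.B} (+ ∃-successors)
2. Hence ∃s.B ⊑ (∃r.C ⊓ C): not entailed.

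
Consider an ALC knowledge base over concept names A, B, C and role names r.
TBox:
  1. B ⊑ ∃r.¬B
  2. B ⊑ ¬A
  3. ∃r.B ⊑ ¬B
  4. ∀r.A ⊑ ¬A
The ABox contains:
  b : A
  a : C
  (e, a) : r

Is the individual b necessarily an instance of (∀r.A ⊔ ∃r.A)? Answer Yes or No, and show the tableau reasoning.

1. b : (∀r.A ⊔ ∃r.A)?  L(b) = {A} ∪ {(∃r.¬A ⊓ ∀r.¬A)}
   open: L(b) ⊇ {A, ¬B, ∀r.¬A, ∃r.¬A} (+ ∃-successors) — b ∉ (∀r.A ⊔ ∃r.A) possible
2. Hence b : (∀r.A ⊔ ∃r.A): not entailed.

No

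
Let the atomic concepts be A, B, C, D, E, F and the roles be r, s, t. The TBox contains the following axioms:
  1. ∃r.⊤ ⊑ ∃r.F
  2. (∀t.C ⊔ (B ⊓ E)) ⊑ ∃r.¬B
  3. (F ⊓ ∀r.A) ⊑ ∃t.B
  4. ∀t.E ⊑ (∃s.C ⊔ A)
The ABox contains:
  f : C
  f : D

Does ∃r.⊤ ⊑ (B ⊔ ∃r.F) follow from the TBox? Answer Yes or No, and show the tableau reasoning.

1. ∃r.⊤ ⊑ (B ⊔ ∃r.F)  ⇔  (∃r.⊤ ⊓ (¬B ⊓ ∀r.¬F)) unsat w.r.t. T
   all branches close; clash {F, ¬F} at an ∃-successor
2. Hence ∃r.⊤ ⊑ (B ⊔ ∃r.F): entailed.

Yes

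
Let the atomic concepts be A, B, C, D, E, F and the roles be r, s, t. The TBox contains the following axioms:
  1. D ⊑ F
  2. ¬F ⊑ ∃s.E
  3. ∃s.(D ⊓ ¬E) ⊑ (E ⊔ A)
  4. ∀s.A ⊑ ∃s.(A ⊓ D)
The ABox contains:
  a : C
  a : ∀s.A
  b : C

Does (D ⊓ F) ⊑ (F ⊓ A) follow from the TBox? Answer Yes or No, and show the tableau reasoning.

1. (D ⊓ F) ⊑ (F ⊓ A)  ⇔  ((D ⊓ F) ⊓ (¬F ⊔ ¬A)) unsat w.r.t. T
   open: L(x₀) ⊇ {D, F, ¬A, ∀s.(¬D ⊔ E), ∃s.¬A} (+ ∃-successors)
2. Hence (D ⊓ F) ⊑ (F ⊓ A): not entailed.

No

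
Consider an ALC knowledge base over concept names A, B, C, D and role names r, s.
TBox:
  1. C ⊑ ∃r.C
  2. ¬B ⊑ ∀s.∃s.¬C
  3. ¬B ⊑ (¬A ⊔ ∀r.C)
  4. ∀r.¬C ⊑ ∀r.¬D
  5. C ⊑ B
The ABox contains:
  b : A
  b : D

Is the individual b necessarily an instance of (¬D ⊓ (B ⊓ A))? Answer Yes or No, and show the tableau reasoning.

No

1. b : (¬D ⊓ (B ⊓ A))?  L(b) = {A, D} ∪ {(D ⊔ (¬B ⊔ ¬A))}
   open: L(b) ⊇ {A, B, D, ¬C, ∃r.C} (+ ∃-successors) — b ∉ (¬D ⊓ (B ⊓ A)) possible
2. Hence b : (¬D ⊓ (B ⊓ A)): not entailed.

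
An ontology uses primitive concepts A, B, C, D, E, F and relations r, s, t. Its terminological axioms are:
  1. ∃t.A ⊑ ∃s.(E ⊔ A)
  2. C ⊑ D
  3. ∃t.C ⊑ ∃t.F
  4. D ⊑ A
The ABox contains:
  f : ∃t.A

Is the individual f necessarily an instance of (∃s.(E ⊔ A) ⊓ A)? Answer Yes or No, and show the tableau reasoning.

1. f : (∃s.(E ⊔ A) ⊓ A)?  L(f) = {∃t.A} ∪ {(∀s.(¬E ⊓ ¬A) ⊔ ¬A)}
   apply at f: ∃t.A⊑∃s.(E ⊔ A)
   open: L(f) ⊇ {¬A, ¬C, ¬D, ∀t.¬C, ∃s.(E ⊔ A), …} (+ ∃-successors) — f ∉ (∃s.(E ⊔ A) ⊓ A) possible
2. Hence f : (∃s.(E ⊔ A) ⊓ A): not entailed.

No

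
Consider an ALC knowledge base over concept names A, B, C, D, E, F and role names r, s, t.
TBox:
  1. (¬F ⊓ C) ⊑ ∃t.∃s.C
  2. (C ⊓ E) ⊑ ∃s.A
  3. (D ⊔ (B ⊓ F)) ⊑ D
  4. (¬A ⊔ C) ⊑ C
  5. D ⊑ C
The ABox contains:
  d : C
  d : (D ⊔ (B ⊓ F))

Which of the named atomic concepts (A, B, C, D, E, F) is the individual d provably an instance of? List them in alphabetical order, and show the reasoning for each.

{C, D}

1. d : A?  L(d) = {C, (D ⊔ (B ⊓ F))} ∪ {¬A}
   apply at d: (D ⊔ (B ⊓ F))⊑D
   open: L(d) ⊇ {C, D, F, ¬A, ¬E} — d ∉ A possible
2. d : B?  L(d) = {C, (D ⊔ (B ⊓ F))} ∪ {¬B}
   apply at d: (D ⊔ (B ⊓ F))⊑D
   open: L(d) ⊇ {C, D, F, ¬B, ¬E} — d ∉ B possible
3. d : C?  L(d) = {C, (D ⊔ (B ⊓ F))} ∪ {¬C}
   clash {C, ¬C} at d — d ∈ C
4. d : D?  L(d) = {C, (D ⊔ (B ⊓ F))} ∪ {¬D}
   clash {D, ¬D} at d — d ∈ D
5. d : E?  L(d) = {C, (D ⊔ (B ⊓ F))} ∪ {¬E}
   apply at d: (D ⊔ (B ⊓ F))⊑D
   open: L(d) ⊇ {C, D, F, ¬E} — d ∉ E possible
6. d : F?  L(d) = {C, (D ⊔ (B ⊓ F))} ∪ {¬F}
   apply at d: (D ⊔ (B ⊓ F))⊑D
   open: L(d) ⊇ {C, D, ¬E, ¬F, ∃t.∃s.C} (+ ∃-successors) — d ∉ F possible
7. Entailed for d: {C, D}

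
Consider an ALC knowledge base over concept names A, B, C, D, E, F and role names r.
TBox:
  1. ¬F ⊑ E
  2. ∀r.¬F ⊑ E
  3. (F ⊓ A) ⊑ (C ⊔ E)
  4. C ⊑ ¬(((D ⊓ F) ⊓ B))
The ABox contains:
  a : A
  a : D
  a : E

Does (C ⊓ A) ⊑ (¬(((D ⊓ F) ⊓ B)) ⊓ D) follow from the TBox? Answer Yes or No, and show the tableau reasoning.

1. (C ⊓ A) ⊑ (¬(((D ⊓ F) ⊓ B)) ⊓ D)  ⇔  ((C ⊓ A) ⊓ (((D ⊓ F) ⊓ B) ⊔ ¬D)) unsat w.r.t. T
   apply at x₀: C⊑¬(((D ⊓ F) ⊓ B))
   open: L(x₀) ⊇ {A, C, F, ¬D, ∃r.F} (+ ∃-successors)
2. Hence (C ⊓ A) ⊑ (¬(((D ⊓ F) ⊓ B)) ⊓ D): not entailed.

No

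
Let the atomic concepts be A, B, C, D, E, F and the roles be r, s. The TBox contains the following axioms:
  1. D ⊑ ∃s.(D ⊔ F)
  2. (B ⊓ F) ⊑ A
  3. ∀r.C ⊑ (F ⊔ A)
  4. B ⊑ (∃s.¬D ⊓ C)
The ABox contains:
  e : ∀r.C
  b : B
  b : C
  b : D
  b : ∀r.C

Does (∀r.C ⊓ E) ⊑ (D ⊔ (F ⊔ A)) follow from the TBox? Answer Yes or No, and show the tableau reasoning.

Yes

1. (∀r.C ⊓ E) ⊑ (D ⊔ (F ⊔ A))  ⇔  ((∀r.C ⊓ E) ⊓ (¬D ⊓ (¬F ⊓ ¬A))) unsat w.r.t. T
   all branches close; clash {A, ¬A} at x₀
2. Hence (∀r.C ⊓ E) ⊑ (D ⊔ (F ⊔ A)): entailed.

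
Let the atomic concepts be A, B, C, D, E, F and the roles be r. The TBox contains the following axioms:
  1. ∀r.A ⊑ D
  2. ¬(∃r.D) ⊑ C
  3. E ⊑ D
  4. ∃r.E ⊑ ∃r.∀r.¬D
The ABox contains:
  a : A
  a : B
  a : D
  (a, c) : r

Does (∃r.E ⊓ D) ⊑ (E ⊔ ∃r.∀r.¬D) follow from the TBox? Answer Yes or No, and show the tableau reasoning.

1. (∃r.E ⊓ D) ⊑ (E ⊔ ∃r.∀r.¬D)  ⇔  ((∃r.E ⊓ D) ⊓ (¬E ⊓ ∀r.∃r.D)) unsat w.r.t. T
   all branches close; clash {D, ¬D} at an ∃-successor
2. Hence (∃r.E ⊓ D) ⊑ (E ⊔ ∃r.∀r.¬D): entailed.

Yes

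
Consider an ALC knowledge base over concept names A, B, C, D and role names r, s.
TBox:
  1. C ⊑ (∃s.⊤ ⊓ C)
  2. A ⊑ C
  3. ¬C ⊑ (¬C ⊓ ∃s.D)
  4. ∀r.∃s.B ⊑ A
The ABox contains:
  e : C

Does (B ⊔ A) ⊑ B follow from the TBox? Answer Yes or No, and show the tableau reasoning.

1. (B ⊔ A) ⊑ B  ⇔  ((B ⊔ A) ⊓ ¬B) unsat w.r.t. T
   open: L(x₀) ⊇ {A, C, ¬B, ∃s.⊤} (+ ∃-successors)
2. Hence (B ⊔ A) ⊑ B: not entailed.

No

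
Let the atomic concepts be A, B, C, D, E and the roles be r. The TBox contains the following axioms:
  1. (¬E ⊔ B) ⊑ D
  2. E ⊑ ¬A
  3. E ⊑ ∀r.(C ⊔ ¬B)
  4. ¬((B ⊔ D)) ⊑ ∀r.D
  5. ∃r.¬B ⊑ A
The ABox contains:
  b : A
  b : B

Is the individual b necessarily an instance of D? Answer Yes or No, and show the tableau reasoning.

1. b : D?  L(b) = {A, B} ∪ {¬D}
   clash {A, ¬A} at b — b ∈ D
2. Hence b : D: entailed.

Yes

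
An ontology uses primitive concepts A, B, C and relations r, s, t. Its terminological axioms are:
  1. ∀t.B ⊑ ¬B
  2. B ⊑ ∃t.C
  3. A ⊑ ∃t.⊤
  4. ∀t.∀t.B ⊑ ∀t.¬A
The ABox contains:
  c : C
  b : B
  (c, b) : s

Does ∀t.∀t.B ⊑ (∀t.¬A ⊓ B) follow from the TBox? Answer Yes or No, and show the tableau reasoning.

1. ∀t.∀t.B ⊑ (∀t.¬A ⊓ B)  ⇔  (∀t.∀t.B ⊓ (∃t.A ⊔ ¬B)) unsat w.r.t. T
   apply at x₀: ∀t.∀t.B⊑∀t.¬A
   open: L(x₀) ⊇ {¬A, ¬B, ∀t.¬A, ∀t.∀t.B}
2. Hence ∀t.∀t.B ⊑ (∀t.¬A ⊓ B): not entailed.

No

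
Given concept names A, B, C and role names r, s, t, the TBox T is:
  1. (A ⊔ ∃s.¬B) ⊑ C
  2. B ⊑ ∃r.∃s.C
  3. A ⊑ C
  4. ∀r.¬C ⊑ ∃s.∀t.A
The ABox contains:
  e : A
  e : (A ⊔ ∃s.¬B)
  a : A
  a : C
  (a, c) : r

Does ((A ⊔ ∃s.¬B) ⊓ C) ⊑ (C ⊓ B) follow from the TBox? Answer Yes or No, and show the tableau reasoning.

1. ((A ⊔ ∃s.¬B) ⊓ C) ⊑ (C ⊓ B)  ⇔  (((A ⊔ ∃s.¬B) ⊓ C) ⊓ (¬C ⊔ ¬B)) unsat w.r.t. T
   open: L(x₀) ⊇ {A, C, ¬B, ∃r.C} (+ ∃-successors)
2. Hence ((A ⊔ ∃s.¬B) ⊓ C) ⊑ (C ⊓ B): not entailed.

No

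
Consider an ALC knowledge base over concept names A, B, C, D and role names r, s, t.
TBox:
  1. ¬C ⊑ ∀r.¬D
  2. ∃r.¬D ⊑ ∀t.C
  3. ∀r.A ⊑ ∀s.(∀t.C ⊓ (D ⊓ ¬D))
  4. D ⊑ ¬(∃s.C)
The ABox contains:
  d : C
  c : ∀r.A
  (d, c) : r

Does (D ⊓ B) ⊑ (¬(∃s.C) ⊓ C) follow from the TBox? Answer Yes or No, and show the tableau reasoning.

1. (D ⊓ B) ⊑ (¬(∃s.C) ⊓ C)  ⇔  ((D ⊓ B) ⊓ (∃s.C ⊔ ¬C)) unsat w.r.t. T
   apply at x₀: D⊑¬(∃s.C)
   open: L(x₀) ⊇ {B, D, ¬C, ∀r.D, ∀r.¬D, …}
2. Hence (D ⊓ B) ⊑ (¬(∃s.C) ⊓ C): not entailed.

No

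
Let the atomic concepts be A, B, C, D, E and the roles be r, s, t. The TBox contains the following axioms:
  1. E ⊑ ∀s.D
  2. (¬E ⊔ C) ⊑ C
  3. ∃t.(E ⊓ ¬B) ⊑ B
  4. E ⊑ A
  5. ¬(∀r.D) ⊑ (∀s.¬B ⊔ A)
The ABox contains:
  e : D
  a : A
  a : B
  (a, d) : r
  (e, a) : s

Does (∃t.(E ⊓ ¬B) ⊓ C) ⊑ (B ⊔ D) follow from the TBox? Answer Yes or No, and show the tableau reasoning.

Yes

1. (∃t.(E ⊓ ¬B) ⊓ C) ⊑ (B ⊔ D)  ⇔  ((∃t.(E ⊓ ¬B) ⊓ C) ⊓ (¬B ⊓ ¬D)) unsat w.r.t. T
   all branches close; clash {B, ¬B} at x₀
2. Hence (∃t.(E ⊓ ¬B) ⊓ C) ⊑ (B ⊔ D): entailed.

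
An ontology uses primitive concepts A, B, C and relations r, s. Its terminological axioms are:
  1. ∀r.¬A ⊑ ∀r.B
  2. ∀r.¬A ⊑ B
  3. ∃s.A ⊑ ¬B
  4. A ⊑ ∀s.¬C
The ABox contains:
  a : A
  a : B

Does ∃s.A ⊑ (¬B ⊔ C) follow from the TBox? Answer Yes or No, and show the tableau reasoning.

Yes

1. ∃s.A ⊑ (¬B ⊔ C)  ⇔  (∃s.A ⊓ (B ⊓ ¬C)) unsat w.r.t. T
   all branches close; clash {B, ¬B} at x₀
2. Hence ∃s.A ⊑ (¬B ⊔ C): entailed.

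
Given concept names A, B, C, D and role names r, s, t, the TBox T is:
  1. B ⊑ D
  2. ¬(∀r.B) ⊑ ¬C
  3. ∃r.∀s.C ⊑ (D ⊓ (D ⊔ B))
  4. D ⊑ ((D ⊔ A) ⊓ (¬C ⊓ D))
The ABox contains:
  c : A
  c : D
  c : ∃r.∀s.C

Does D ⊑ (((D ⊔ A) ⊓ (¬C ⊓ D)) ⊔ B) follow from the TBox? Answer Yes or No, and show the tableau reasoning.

Yes

1. D ⊑ (((D ⊔ A) ⊓ (¬C ⊓ D)) ⊔ B)  ⇔  (D ⊓ (((¬D ⊓ ¬A) ⊔ (C ⊔ ¬D)) ⊓ ¬B)) unsat w.r.t. T
   all branches close; clash {D, ¬D} at x₀
2. Hence D ⊑ (((D ⊔ A) ⊓ (¬C ⊓ D)) ⊔ B): entailed.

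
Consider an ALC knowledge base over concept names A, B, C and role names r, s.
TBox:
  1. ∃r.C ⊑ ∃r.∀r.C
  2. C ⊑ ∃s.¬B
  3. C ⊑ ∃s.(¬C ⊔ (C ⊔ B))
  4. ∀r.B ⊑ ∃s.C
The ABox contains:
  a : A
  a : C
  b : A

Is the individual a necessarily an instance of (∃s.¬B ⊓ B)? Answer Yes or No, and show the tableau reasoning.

No

1. a : (∃s.¬B ⊓ B)?  L(a) = {A, C} ∪ {(∀s.B ⊔ ¬B)}
   apply at a: C⊑∃s.¬B; C⊑∃s.(¬C ⊔ (C ⊔ B))
   open: L(a) ⊇ {A, C, ¬B, ∀r.¬C, ∃r.¬B, …} (+ ∃-successors) — a ∉ (∃s.¬B ⊓ B) possible
2. Hence a : (∃s.¬B ⊓ B): not entailed.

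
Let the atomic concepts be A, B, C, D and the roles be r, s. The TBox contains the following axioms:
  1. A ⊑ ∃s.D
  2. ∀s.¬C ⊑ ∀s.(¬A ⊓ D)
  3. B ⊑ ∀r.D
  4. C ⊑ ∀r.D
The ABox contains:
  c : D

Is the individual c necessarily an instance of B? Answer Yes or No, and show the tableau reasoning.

1. c : B?  L(c) = {D} ∪ {¬B}
   open: L(c) ⊇ {D, ¬A, ¬B, ¬C, ∃s.C} (+ ∃-successors) — c ∉ B possible
2. Hence c : B: not entailed.

No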